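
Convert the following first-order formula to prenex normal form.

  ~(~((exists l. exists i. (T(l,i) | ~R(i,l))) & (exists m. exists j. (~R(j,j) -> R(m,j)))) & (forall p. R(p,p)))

exists l. exists i. exists m. exists j. exists p. ((T(l,i) | ~R(i,l)) & (R(j,j) | R(m,j)) | ~R(p,p))

Rewrite implications/biconditionals: A → B as ¬A ∨ B.
  ~(~((exists l. exists i. (T(l,i) | ~R(i,l))) & (exists m. exists j. (~~R(j,j) | R(m,j)))) & (forall p. R(p,p)))
Push ¬ through the quantifiers and connectives to reach negation normal form:
  (exists l. exists i. (T(l,i) | ~R(i,l))) & (exists m. exists j. (R(j,j) | R(m,j))) | (exists p. ~R(p,p))
All bound variables are already distinct, so no renaming is needed.
Pull the quantifiers to the front (each side's bound variable is not free in the other side):
  exists l. exists i. exists m. exists j. exists p. ((T(l,i) | ~R(i,l)) & (R(j,j) | R(m,j)) | ~R(p,p))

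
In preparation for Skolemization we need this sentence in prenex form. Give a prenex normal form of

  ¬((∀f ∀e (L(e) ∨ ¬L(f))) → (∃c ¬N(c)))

∀f ∀e ∀c ((L(e) ∨ ¬L(f)) ∧ N(c))

Rewrite implications/biconditionals: A → B as ¬A ∨ B.
  ¬(¬(∀f ∀e (L(e) ∨ ¬L(f))) ∨ (∃c ¬N(c)))
Drive negations inward (¬∀x A ≡ ∃x ¬A, ¬∃x A ≡ ∀x ¬A, De Morgan for ∧/∨):
  (∀f ∀e (L(e) ∨ ¬L(f))) ∧ (∀c N(c))
All bound variables are already distinct, so no renaming is needed.
Extract every quantifier outward, since the variables are now distinct and don't occur free across branches:
  ∀f ∀e ∀c ((L(e) ∨ ¬L(f)) ∧ N(c))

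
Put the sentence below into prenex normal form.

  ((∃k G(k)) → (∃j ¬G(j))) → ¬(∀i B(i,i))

Eliminate → and ↔ using ¬ and ∨.
  ¬(¬(∃k G(k)) ∨ (∃j ¬G(j))) ∨ ¬(∀i B(i,i))
Drive negations inward (¬∀x A ≡ ∃x ¬A, ¬∃x A ≡ ∀x ¬A, De Morgan for ∧/∨):
  (∃k G(k)) ∧ (∀j G(j)) ∨ (∃i ¬B(i,i))
Pull the quantifiers to the front (each side's bound variable is not free in the other side):
  ∃k ∀j ∃i (G(k) ∧ G(j) ∨ ¬B(i,i))

∃k ∀j ∃i (G(k) ∧ G(j) ∨ ¬B(i,i))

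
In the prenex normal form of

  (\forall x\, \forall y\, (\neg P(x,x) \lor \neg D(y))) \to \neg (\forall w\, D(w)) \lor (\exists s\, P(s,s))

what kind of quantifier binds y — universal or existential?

existential

Rewrite implications/biconditionals: A → B as ¬A ∨ B.
  \neg (\forall x\, \forall y\, (\neg P(x,x) \lor \neg D(y))) \lor \neg (\forall w\, D(w)) \lor (\exists s\, P(s,s))
Drive negations inward (¬∀x A ≡ ∃x ¬A, ¬∃x A ≡ ∀x ¬A, De Morgan for ∧/∨):
  (\exists x\, \exists y\, (P(x,x) \land D(y))) \lor (\exists w\, \neg D(w)) \lor (\exists s\, P(s,s))
All bound variables are already distinct, so no renaming is needed.
Extract every quantifier outward, since the variables are now distinct and don't occur free across branches:
  \exists x\, \exists y\, \exists w\, \exists s\, (P(x,x) \land D(y) \lor \neg D(w) \lor P(s,s))
The quantifier \forall y sits under an odd number of negations (counting the antecedent side of each →), so it flips to \exists y.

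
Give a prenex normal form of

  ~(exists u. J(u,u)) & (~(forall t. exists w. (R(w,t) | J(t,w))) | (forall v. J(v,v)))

Push ¬ through the quantifiers and connectives to reach negation normal form:
  (forall u. ~J(u,u)) & ((exists t. forall w. (~R(w,t) & ~J(t,w))) | (forall v. J(v,v)))
All bound variables are already distinct, so no renaming is needed.
Finally move all quantifiers to the prefix:
  forall u. exists t. forall w. forall v. (~J(u,u) & (~R(w,t) & ~J(t,w) | J(v,v)))

forall u. exists t. forall w. forall v. (~J(u,u) & (~R(w,t) & ~J(t,w) | J(v,v)))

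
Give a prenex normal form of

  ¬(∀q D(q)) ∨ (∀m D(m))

Push ¬ through the quantifiers and connectives to reach negation normal form:
  (∃q ¬D(q)) ∨ (∀m D(m))
All bound variables are already distinct, so no renaming is needed.
Pull the quantifiers to the front (each side's bound variable is not free in the other side):
  ∃q ∀m (¬D(q) ∨ D(m))

∃q ∀m (¬D(q) ∨ D(m))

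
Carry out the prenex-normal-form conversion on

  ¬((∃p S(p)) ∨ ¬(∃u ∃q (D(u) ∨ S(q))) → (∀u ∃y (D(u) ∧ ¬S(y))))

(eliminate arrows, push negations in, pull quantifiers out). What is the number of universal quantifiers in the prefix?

First replace A → B with ¬A ∨ B.
  ¬(¬((∃p S(p)) ∨ ¬(∃u ∃q (D(u) ∨ S(q)))) ∨ (∀u ∃y (D(u) ∧ ¬S(y))))
Push ¬ through the quantifiers and connectives to reach negation normal form:
  ((∃p S(p)) ∨ (∀u ∀q (¬D(u) ∧ ¬S(q)))) ∧ (∃u ∀y (¬D(u) ∨ S(y)))
Rename bound variables to avoid capture: u↦t.
  ((∃p S(p)) ∨ (∀u ∀q (¬D(u) ∧ ¬S(q)))) ∧ (∃t ∀y (¬D(t) ∨ S(y)))
Pull the quantifiers to the front (each side's bound variable is not free in the other side):
  ∃p ∀u ∀q ∃t ∀y ((S(p) ∨ ¬D(u) ∧ ¬S(q)) ∧ (¬D(t) ∨ S(y)))
The prefix is ∃p ∀u ∀q ∃t ∀y: 3 universal, 2 existential.

3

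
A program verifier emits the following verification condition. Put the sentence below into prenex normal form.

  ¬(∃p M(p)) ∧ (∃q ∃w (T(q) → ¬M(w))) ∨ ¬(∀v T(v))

∀p ∃q ∃w ∃v (¬M(p) ∧ (¬T(q) ∨ ¬M(w)) ∨ ¬T(v))

Eliminate → and ↔ using ¬ and ∨.
  ¬(∃p M(p)) ∧ (∃q ∃w (¬T(q) ∨ ¬M(w))) ∨ ¬(∀v T(v))
Move each ¬ inward, flipping quantifiers it crosses:
  (∀p ¬M(p)) ∧ (∃q ∃w (¬T(q) ∨ ¬M(w))) ∨ (∃v ¬T(v))
Pull the quantifiers to the front (each side's bound variable is not free in the other side):
  ∀p ∃q ∃w ∃v (¬M(p) ∧ (¬T(q) ∨ ¬M(w)) ∨ ¬T(v))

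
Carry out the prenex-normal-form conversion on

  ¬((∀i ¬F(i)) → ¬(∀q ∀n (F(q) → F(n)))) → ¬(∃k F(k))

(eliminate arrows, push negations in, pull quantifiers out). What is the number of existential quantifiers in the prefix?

3

First replace A → B with ¬A ∨ B.
  ¬¬(¬(∀i ¬F(i)) ∨ ¬(∀q ∀n (¬F(q) ∨ F(n)))) ∨ ¬(∃k F(k))
Push ¬ through the quantifiers and connectives to reach negation normal form:
  (∃i F(i)) ∨ (∃q ∃n (F(q) ∧ ¬F(n))) ∨ (∀k ¬F(k))
Extract every quantifier outward, since the variables are now distinct and don't occur free across branches:
  ∃i ∃q ∃n ∀k (F(i) ∨ F(q) ∧ ¬F(n) ∨ ¬F(k))
The prefix is ∃i ∃q ∃n ∀k: 1 universal, 3 existential.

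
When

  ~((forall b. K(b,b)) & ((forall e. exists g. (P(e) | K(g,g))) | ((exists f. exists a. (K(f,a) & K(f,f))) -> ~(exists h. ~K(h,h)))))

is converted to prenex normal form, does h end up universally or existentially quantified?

Eliminate → and ↔ using ¬ and ∨.
  ~((forall b. K(b,b)) & ((forall e. exists g. (P(e) | K(g,g))) | ~(exists f. exists a. (K(f,a) & K(f,f))) | ~(exists h. ~K(h,h))))
Move each ¬ inward, flipping quantifiers it crosses:
  (exists b. ~K(b,b)) | (exists e. forall g. (~P(e) & ~K(g,g))) & (exists f. exists a. (K(f,a) & K(f,f))) & (exists h. ~K(h,h))
Pull the quantifiers to the front (each side's bound variable is not free in the other side):
  exists b. exists e. forall g. exists f. exists a. exists h. (~K(b,b) | ~P(e) & ~K(g,g) & K(f,a) & K(f,f) & ~K(h,h))
The quantifier exists h sits under an even number of negations (counting the antecedent side of each →), so it remains existential.

existential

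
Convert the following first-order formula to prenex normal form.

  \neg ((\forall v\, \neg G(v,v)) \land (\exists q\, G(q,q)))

\exists v\, \forall q\, (G(v,v) \lor \neg G(q,q))

Push ¬ through the quantifiers and connectives to reach negation normal form:
  (\exists v\, G(v,v)) \lor (\forall q\, \neg G(q,q))
Extract every quantifier outward, since the variables are now distinct and don't occur free across branches:
  \exists v\, \forall q\, (G(v,v) \lor \neg G(q,q))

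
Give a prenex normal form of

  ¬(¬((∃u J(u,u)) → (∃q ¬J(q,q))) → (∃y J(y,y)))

First replace A → B with ¬A ∨ B.
  ¬(¬¬(¬(∃u J(u,u)) ∨ (∃q ¬J(q,q))) ∨ (∃y J(y,y)))
Drive negations inward (¬∀x A ≡ ∃x ¬A, ¬∃x A ≡ ∀x ¬A, De Morgan for ∧/∨):
  (∃u J(u,u)) ∧ (∀q J(q,q)) ∧ (∀y ¬J(y,y))
All bound variables are already distinct, so no renaming is needed.
Pull the quantifiers to the front (each side's bound variable is not free in the other side):
  ∃u ∀q ∀y (J(u,u) ∧ J(q,q) ∧ ¬J(y,y))

∃u ∀q ∀y (J(u,u) ∧ J(q,q) ∧ ¬J(y,y))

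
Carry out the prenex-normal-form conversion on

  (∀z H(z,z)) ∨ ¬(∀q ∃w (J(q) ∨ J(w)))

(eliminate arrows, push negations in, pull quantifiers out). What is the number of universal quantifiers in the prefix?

Push ¬ through the quantifiers and connectives to reach negation normal form:
  (∀z H(z,z)) ∨ (∃q ∀w (¬J(q) ∧ ¬J(w)))
All bound variables are already distinct, so no renaming is needed.
Finally move all quantifiers to the prefix:
  ∀z ∃q ∀w (H(z,z) ∨ ¬J(q) ∧ ¬J(w))
The prefix is ∀z ∃q ∀w: 2 universal, 1 existential.

2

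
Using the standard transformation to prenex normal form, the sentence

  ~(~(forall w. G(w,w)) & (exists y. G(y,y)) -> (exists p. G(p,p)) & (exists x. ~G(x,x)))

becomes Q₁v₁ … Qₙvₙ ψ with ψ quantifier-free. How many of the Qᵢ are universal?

2

Rewrite implications/biconditionals: A → B as ¬A ∨ B.
  ~(~(~(forall w. G(w,w)) & (exists y. G(y,y))) | (exists p. G(p,p)) & (exists x. ~G(x,x)))
Push ¬ through the quantifiers and connectives to reach negation normal form:
  (exists w. ~G(w,w)) & (exists y. G(y,y)) & ((forall p. ~G(p,p)) | (forall x. G(x,x)))
All bound variables are already distinct, so no renaming is needed.
Extract every quantifier outward, since the variables are now distinct and don't occur free across branches:
  exists w. exists y. forall p. forall x. (~G(w,w) & G(y,y) & (~G(p,p) | G(x,x)))
The prefix is exists w exists y forall p forall x: 2 universal, 2 existential.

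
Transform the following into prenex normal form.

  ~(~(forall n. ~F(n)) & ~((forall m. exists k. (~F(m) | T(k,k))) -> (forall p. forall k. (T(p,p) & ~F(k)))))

Rewrite implications/biconditionals: A → B as ¬A ∨ B.
  ~(~(forall n. ~F(n)) & ~(~(forall m. exists k. (~F(m) | T(k,k))) | (forall p. forall k. (T(p,p) & ~F(k)))))
Push ¬ through the quantifiers and connectives to reach negation normal form:
  (forall n. ~F(n)) | (exists m. forall k. (F(m) & ~T(k,k))) | (forall p. forall k. (T(p,p) & ~F(k)))
Give each quantifier a distinct variable: k↦v1.
  (forall n. ~F(n)) | (exists m. forall k. (F(m) & ~T(k,k))) | (forall p. forall v1. (T(p,p) & ~F(v1)))
Extract every quantifier outward, since the variables are now distinct and don't occur free across branches:
  forall n. exists m. forall k. forall p. forall v1. (~F(n) | F(m) & ~T(k,k) | T(p,p) & ~F(v1))

forall n. exists m. forall k. forall p. forall v1. (~F(n) | F(m) & ~T(k,k) | T(p,p) & ~F(v1))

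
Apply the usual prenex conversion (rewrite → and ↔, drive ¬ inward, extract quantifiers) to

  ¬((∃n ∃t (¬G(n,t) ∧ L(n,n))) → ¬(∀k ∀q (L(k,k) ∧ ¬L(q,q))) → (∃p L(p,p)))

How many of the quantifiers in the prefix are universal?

1

First replace A → B with ¬A ∨ B.
  ¬(¬(∃n ∃t (¬G(n,t) ∧ L(n,n))) ∨ ¬¬(∀k ∀q (L(k,k) ∧ ¬L(q,q))) ∨ (∃p L(p,p)))
Move each ¬ inward, flipping quantifiers it crosses:
  (∃n ∃t (¬G(n,t) ∧ L(n,n))) ∧ (∃k ∃q (¬L(k,k) ∨ L(q,q))) ∧ (∀p ¬L(p,p))
All bound variables are already distinct, so no renaming is needed.
Pull the quantifiers to the front (each side's bound variable is not free in the other side):
  ∃n ∃t ∃k ∃q ∀p (¬G(n,t) ∧ L(n,n) ∧ (¬L(k,k) ∨ L(q,q)) ∧ ¬L(p,p))
The prefix is ∃n ∃t ∃k ∃q ∀p: 1 universal, 4 existential.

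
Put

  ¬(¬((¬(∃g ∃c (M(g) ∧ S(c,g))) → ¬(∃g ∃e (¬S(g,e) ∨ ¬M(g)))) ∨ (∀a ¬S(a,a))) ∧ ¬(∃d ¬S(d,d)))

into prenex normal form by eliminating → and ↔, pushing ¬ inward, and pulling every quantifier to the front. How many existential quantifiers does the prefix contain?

First replace A → B with ¬A ∨ B.
  ¬(¬(¬¬(∃g ∃c (M(g) ∧ S(c,g))) ∨ ¬(∃g ∃e (¬S(g,e) ∨ ¬M(g))) ∨ (∀a ¬S(a,a))) ∧ ¬(∃d ¬S(d,d)))
Move each ¬ inward, flipping quantifiers it crosses:
  (∃g ∃c (M(g) ∧ S(c,g))) ∨ (∀g ∀e (S(g,e) ∧ M(g))) ∨ (∀a ¬S(a,a)) ∨ (∃d ¬S(d,d))
Standardize variables apart so no two quantifiers bind the same name: g↦x1.
  (∃g ∃c (M(g) ∧ S(c,g))) ∨ (∀x1 ∀e (S(x1,e) ∧ M(x1))) ∨ (∀a ¬S(a,a)) ∨ (∃d ¬S(d,d))
Finally move all quantifiers to the prefix:
  ∃g ∃c ∀x1 ∀e ∀a ∃d (M(g) ∧ S(c,g) ∨ S(x1,e) ∧ M(x1) ∨ ¬S(a,a) ∨ ¬S(d,d))
The prefix is ∃g ∃c ∀x1 ∀e ∀a ∃d: 3 universal, 3 existential.

3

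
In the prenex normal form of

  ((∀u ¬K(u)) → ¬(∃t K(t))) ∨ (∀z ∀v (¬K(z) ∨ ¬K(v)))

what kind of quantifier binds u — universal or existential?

existential

Eliminate → and ↔ using ¬ and ∨.
  ¬(∀u ¬K(u)) ∨ ¬(∃t K(t)) ∨ (∀z ∀v (¬K(z) ∨ ¬K(v)))
Move each ¬ inward, flipping quantifiers it crosses:
  (∃u K(u)) ∨ (∀t ¬K(t)) ∨ (∀z ∀v (¬K(z) ∨ ¬K(v)))
All bound variables are already distinct, so no renaming is needed.
Finally move all quantifiers to the prefix:
  ∃u ∀t ∀z ∀v (K(u) ∨ ¬K(t) ∨ ¬K(z) ∨ ¬K(v))
The quantifier ∀u sits under an odd number of negations (counting the antecedent side of each →), so it flips to ∃u.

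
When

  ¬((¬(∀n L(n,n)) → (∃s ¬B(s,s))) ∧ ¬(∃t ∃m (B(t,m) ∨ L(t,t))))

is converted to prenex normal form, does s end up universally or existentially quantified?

universal

Eliminate → and ↔ using ¬ and ∨.
  ¬((¬¬(∀n L(n,n)) ∨ (∃s ¬B(s,s))) ∧ ¬(∃t ∃m (B(t,m) ∨ L(t,t))))
Push ¬ through the quantifiers and connectives to reach negation normal form:
  (∃n ¬L(n,n)) ∧ (∀s B(s,s)) ∨ (∃t ∃m (B(t,m) ∨ L(t,t)))
Extract every quantifier outward, since the variables are now distinct and don't occur free across branches:
  ∃n ∀s ∃t ∃m (¬L(n,n) ∧ B(s,s) ∨ B(t,m) ∨ L(t,t))
The quantifier ∃s sits under an odd number of negations (counting the antecedent side of each →), so it flips to ∀s.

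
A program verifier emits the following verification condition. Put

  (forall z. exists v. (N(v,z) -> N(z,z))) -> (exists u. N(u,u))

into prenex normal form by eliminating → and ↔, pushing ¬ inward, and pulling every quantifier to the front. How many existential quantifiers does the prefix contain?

2

Eliminate → and ↔ using ¬ and ∨.
  ~(forall z. exists v. (~N(v,z) | N(z,z))) | (exists u. N(u,u))
Drive negations inward (¬∀x A ≡ ∃x ¬A, ¬∃x A ≡ ∀x ¬A, De Morgan for ∧/∨):
  (exists z. forall v. (N(v,z) & ~N(z,z))) | (exists u. N(u,u))
Extract every quantifier outward, since the variables are now distinct and don't occur free across branches:
  exists z. forall v. exists u. (N(v,z) & ~N(z,z) | N(u,u))
The prefix is exists z forall v exists u: 1 universal, 2 existential.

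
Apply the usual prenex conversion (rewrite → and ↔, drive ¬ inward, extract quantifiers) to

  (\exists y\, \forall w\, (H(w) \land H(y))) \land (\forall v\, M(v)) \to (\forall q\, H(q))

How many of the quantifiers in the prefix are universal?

2

First replace A → B with ¬A ∨ B.
  \neg ((\exists y\, \forall w\, (H(w) \land H(y))) \land (\forall v\, M(v))) \lor (\forall q\, H(q))
Drive negations inward (¬∀x A ≡ ∃x ¬A, ¬∃x A ≡ ∀x ¬A, De Morgan for ∧/∨):
  (\forall y\, \exists w\, (\neg H(w) \lor \neg H(y))) \lor (\exists v\, \neg M(v)) \lor (\forall q\, H(q))
All bound variables are already distinct, so no renaming is needed.
Finally move all quantifiers to the prefix:
  \forall y\, \exists w\, \exists v\, \forall q\, (\neg H(w) \lor \neg H(y) \lor \neg M(v) \lor H(q))
The prefix is \forall y \exists w \exists v \forall q: 2 universal, 2 existential.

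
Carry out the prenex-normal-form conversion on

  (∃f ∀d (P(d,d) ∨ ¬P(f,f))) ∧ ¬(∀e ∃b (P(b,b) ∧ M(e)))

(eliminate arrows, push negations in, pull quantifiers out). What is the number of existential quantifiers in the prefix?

2

Drive negations inward (¬∀x A ≡ ∃x ¬A, ¬∃x A ≡ ∀x ¬A, De Morgan for ∧/∨):
  (∃f ∀d (P(d,d) ∨ ¬P(f,f))) ∧ (∃e ∀b (¬P(b,b) ∨ ¬M(e)))
All bound variables are already distinct, so no renaming is needed.
Extract every quantifier outward, since the variables are now distinct and don't occur free across branches:
  ∃f ∀d ∃e ∀b ((P(d,d) ∨ ¬P(f,f)) ∧ (¬P(b,b) ∨ ¬M(e)))
The prefix is ∃f ∀d ∃e ∀b: 2 universal, 2 existential.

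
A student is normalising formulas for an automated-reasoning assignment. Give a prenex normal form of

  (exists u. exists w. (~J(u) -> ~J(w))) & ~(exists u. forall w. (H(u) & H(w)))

exists u. exists w. forall a. exists v. ((J(u) | ~J(w)) & (~H(a) | ~H(v)))

First replace A → B with ¬A ∨ B.
  (exists u. exists w. (~~J(u) | ~J(w))) & ~(exists u. forall w. (H(u) & H(w)))
Drive negations inward (¬∀x A ≡ ∃x ¬A, ¬∃x A ≡ ∀x ¬A, De Morgan for ∧/∨):
  (exists u. exists w. (J(u) | ~J(w))) & (forall u. exists w. (~H(u) | ~H(w)))
Standardize variables apart so no two quantifiers bind the same name: u↦a, w↦v.
  (exists u. exists w. (J(u) | ~J(w))) & (forall a. exists v. (~H(a) | ~H(v)))
Extract every quantifier outward, since the variables are now distinct and don't occur free across branches:
  exists u. exists w. forall a. exists v. ((J(u) | ~J(w)) & (~H(a) | ~H(v)))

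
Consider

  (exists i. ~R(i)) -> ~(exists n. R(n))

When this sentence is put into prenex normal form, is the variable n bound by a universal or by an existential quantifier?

Rewrite implications/biconditionals: A → B as ¬A ∨ B.
  ~(exists i. ~R(i)) | ~(exists n. R(n))
Move each ¬ inward, flipping quantifiers it crosses:
  (forall i. R(i)) | (forall n. ~R(n))
Pull the quantifiers to the front (each side's bound variable is not free in the other side):
  forall i. forall n. (R(i) | ~R(n))
The quantifier exists n sits under an odd number of negations (counting the antecedent side of each →), so it flips to forall n.

universal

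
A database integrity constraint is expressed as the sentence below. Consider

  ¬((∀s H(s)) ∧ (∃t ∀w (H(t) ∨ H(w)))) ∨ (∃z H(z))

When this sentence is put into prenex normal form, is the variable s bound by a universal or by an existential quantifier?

existential

Push ¬ through the quantifiers and connectives to reach negation normal form:
  (∃s ¬H(s)) ∨ (∀t ∃w (¬H(t) ∧ ¬H(w))) ∨ (∃z H(z))
All bound variables are already distinct, so no renaming is needed.
Pull the quantifiers to the front (each side's bound variable is not free in the other side):
  ∃s ∀t ∃w ∃z (¬H(s) ∨ ¬H(t) ∧ ¬H(w) ∨ H(z))
The quantifier ∀s sits under an odd number of negations, so it flips to ∃s.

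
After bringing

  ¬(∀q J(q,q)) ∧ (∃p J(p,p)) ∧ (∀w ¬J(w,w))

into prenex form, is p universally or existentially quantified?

existential

Move each ¬ inward, flipping quantifiers it crosses:
  (∃q ¬J(q,q)) ∧ (∃p J(p,p)) ∧ (∀w ¬J(w,w))
Finally move all quantifiers to the prefix:
  ∃q ∃p ∀w (¬J(q,q) ∧ J(p,p) ∧ ¬J(w,w))
The quantifier ∃p sits under an even number of negations, so it remains existential.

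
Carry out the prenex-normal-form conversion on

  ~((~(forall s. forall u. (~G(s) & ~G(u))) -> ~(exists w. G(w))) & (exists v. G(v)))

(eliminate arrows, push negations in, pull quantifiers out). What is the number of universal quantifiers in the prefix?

1

First replace A → B with ¬A ∨ B.
  ~((~~(forall s. forall u. (~G(s) & ~G(u))) | ~(exists w. G(w))) & (exists v. G(v)))
Push ¬ through the quantifiers and connectives to reach negation normal form:
  (exists s. exists u. (G(s) | G(u))) & (exists w. G(w)) | (forall v. ~G(v))
All bound variables are already distinct, so no renaming is needed.
Pull the quantifiers to the front (each side's bound variable is not free in the other side):
  exists s. exists u. exists w. forall v. ((G(s) | G(u)) & G(w) | ~G(v))
The prefix is exists s exists u exists w forall v: 1 universal, 3 existential.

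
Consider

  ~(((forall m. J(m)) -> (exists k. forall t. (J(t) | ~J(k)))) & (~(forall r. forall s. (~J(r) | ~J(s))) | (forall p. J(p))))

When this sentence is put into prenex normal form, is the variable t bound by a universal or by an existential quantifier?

existential

Rewrite implications/biconditionals: A → B as ¬A ∨ B.
  ~((~(forall m. J(m)) | (exists k. forall t. (J(t) | ~J(k)))) & (~(forall r. forall s. (~J(r) | ~J(s))) | (forall p. J(p))))
Move each ¬ inward, flipping quantifiers it crosses:
  (forall m. J(m)) & (forall k. exists t. (~J(t) & J(k))) | (forall r. forall s. (~J(r) | ~J(s))) & (exists p. ~J(p))
All bound variables are already distinct, so no renaming is needed.
Finally move all quantifiers to the prefix:
  forall m. forall k. exists t. forall r. forall s. exists p. (J(m) & ~J(t) & J(k) | (~J(r) | ~J(s)) & ~J(p))
The quantifier forall t sits under an odd number of negations (counting the antecedent side of each →), so it flips to exists t.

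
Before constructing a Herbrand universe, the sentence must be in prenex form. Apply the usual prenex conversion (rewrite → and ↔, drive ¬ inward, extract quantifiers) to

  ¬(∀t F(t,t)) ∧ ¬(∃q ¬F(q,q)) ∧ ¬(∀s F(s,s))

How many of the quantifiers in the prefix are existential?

Move each ¬ inward, flipping quantifiers it crosses:
  (∃t ¬F(t,t)) ∧ (∀q F(q,q)) ∧ (∃s ¬F(s,s))
All bound variables are already distinct, so no renaming is needed.
Extract every quantifier outward, since the variables are now distinct and don't occur free across branches:
  ∃t ∀q ∃s (¬F(t,t) ∧ F(q,q) ∧ ¬F(s,s))
The prefix is ∃t ∀q ∃s: 1 universal, 2 existential.

2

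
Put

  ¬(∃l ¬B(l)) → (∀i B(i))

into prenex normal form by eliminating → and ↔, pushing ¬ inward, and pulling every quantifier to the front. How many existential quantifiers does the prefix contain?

1

Rewrite implications/biconditionals: A → B as ¬A ∨ B.
  ¬¬(∃l ¬B(l)) ∨ (∀i B(i))
Move each ¬ inward, flipping quantifiers it crosses:
  (∃l ¬B(l)) ∨ (∀i B(i))
All bound variables are already distinct, so no renaming is needed.
Finally move all quantifiers to the prefix:
  ∃l ∀i (¬B(l) ∨ B(i))
The prefix is ∃l ∀i: 1 universal, 1 existential.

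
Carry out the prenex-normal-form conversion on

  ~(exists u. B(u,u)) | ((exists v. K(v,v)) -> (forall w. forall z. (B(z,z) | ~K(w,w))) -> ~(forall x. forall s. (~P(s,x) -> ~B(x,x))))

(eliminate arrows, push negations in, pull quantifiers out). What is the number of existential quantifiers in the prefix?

4

Eliminate → and ↔ using ¬ and ∨.
  ~(exists u. B(u,u)) | ~(exists v. K(v,v)) | ~(forall w. forall z. (B(z,z) | ~K(w,w))) | ~(forall x. forall s. (~~P(s,x) | ~B(x,x)))
Drive negations inward (¬∀x A ≡ ∃x ¬A, ¬∃x A ≡ ∀x ¬A, De Morgan for ∧/∨):
  (forall u. ~B(u,u)) | (forall v. ~K(v,v)) | (exists w. exists z. (~B(z,z) & K(w,w))) | (exists x. exists s. (~P(s,x) & B(x,x)))
Pull the quantifiers to the front (each side's bound variable is not free in the other side):
  forall u. forall v. exists w. exists z. exists x. exists s. (~B(u,u) | ~K(v,v) | ~B(z,z) & K(w,w) | ~P(s,x) & B(x,x))
The prefix is forall u forall v exists w exists z exists x exists s: 2 universal, 4 existential.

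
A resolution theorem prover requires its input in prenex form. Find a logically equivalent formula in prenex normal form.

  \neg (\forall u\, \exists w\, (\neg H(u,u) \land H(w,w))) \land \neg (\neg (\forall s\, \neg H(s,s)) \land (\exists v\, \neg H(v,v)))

Push ¬ through the quantifiers and connectives to reach negation normal form:
  (\exists u\, \forall w\, (H(u,u) \lor \neg H(w,w))) \land ((\forall s\, \neg H(s,s)) \lor (\forall v\, H(v,v)))
Finally move all quantifiers to the prefix:
  \exists u\, \forall w\, \forall s\, \forall v\, ((H(u,u) \lor \neg H(w,w)) \land (\neg H(s,s) \lor H(v,v)))

\exists u\, \forall w\, \forall s\, \forall v\, ((H(u,u) \lor \neg H(w,w)) \land (\neg H(s,s) \lor H(v,v)))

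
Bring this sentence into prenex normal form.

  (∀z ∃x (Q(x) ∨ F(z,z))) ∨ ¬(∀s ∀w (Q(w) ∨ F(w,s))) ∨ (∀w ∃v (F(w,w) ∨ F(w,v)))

Move each ¬ inward, flipping quantifiers it crosses:
  (∀z ∃x (Q(x) ∨ F(z,z))) ∨ (∃s ∃w (¬Q(w) ∧ ¬F(w,s))) ∨ (∀w ∃v (F(w,w) ∨ F(w,v)))
Give each quantifier a distinct variable: w↦y.
  (∀z ∃x (Q(x) ∨ F(z,z))) ∨ (∃s ∃w (¬Q(w) ∧ ¬F(w,s))) ∨ (∀y ∃v (F(y,y) ∨ F(y,v)))
Pull the quantifiers to the front (each side's bound variable is not free in the other side):
  ∀z ∃x ∃s ∃w ∀y ∃v (Q(x) ∨ F(z,z) ∨ ¬Q(w) ∧ ¬F(w,s) ∨ F(y,y) ∨ F(y,v))

∀z ∃x ∃s ∃w ∀y ∃v (Q(x) ∨ F(z,z) ∨ ¬Q(w) ∧ ¬F(w,s) ∨ F(y,y) ∨ F(y,v))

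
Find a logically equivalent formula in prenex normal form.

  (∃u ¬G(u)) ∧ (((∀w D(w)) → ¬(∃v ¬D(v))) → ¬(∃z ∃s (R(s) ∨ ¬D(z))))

First replace A → B with ¬A ∨ B.
  (∃u ¬G(u)) ∧ (¬(¬(∀w D(w)) ∨ ¬(∃v ¬D(v))) ∨ ¬(∃z ∃s (R(s) ∨ ¬D(z))))
Move each ¬ inward, flipping quantifiers it crosses:
  (∃u ¬G(u)) ∧ ((∀w D(w)) ∧ (∃v ¬D(v)) ∨ (∀z ∀s (¬R(s) ∧ D(z))))
All bound variables are already distinct, so no renaming is needed.
Pull the quantifiers to the front (each side's bound variable is not free in the other side):
  ∃u ∀w ∃v ∀z ∀s (¬G(u) ∧ (D(w) ∧ ¬D(v) ∨ ¬R(s) ∧ D(z)))

∃u ∀w ∃v ∀z ∀s (¬G(u) ∧ (D(w) ∧ ¬D(v) ∨ ¬R(s) ∧ D(z)))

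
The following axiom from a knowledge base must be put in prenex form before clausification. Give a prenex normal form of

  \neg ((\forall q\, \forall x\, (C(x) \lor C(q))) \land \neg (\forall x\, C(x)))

Drive negations inward (¬∀x A ≡ ∃x ¬A, ¬∃x A ≡ ∀x ¬A, De Morgan for ∧/∨):
  (\exists q\, \exists x\, (\neg C(x) \land \neg C(q))) \lor (\forall x\, C(x))
Standardize variables apart so no two quantifiers bind the same name: x↦x1.
  (\exists q\, \exists x\, (\neg C(x) \land \neg C(q))) \lor (\forall x1\, C(x1))
Finally move all quantifiers to the prefix:
  \exists q\, \exists x\, \forall x1\, (\neg C(x) \land \neg C(q) \lor C(x1))

\exists q\, \exists x\, \forall x1\, (\neg C(x) \land \neg C(q) \lor C(x1))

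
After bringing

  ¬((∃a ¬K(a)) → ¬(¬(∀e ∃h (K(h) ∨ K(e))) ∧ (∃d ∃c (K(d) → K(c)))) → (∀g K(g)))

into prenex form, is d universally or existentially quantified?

Rewrite implications/biconditionals: A → B as ¬A ∨ B.
  ¬(¬(∃a ¬K(a)) ∨ ¬¬(¬(∀e ∃h (K(h) ∨ K(e))) ∧ (∃d ∃c (¬K(d) ∨ K(c)))) ∨ (∀g K(g)))
Drive negations inward (¬∀x A ≡ ∃x ¬A, ¬∃x A ≡ ∀x ¬A, De Morgan for ∧/∨):
  (∃a ¬K(a)) ∧ ((∀e ∃h (K(h) ∨ K(e))) ∨ (∀d ∀c (K(d) ∧ ¬K(c)))) ∧ (∃g ¬K(g))
Finally move all quantifiers to the prefix:
  ∃a ∀e ∃h ∀d ∀c ∃g (¬K(a) ∧ (K(h) ∨ K(e) ∨ K(d) ∧ ¬K(c)) ∧ ¬K(g))
The quantifier ∃d sits under an odd number of negations (counting the antecedent side of each →), so it flips to ∀d.

universal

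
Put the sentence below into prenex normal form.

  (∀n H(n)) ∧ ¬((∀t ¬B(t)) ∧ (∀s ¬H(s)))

Push ¬ through the quantifiers and connectives to reach negation normal form:
  (∀n H(n)) ∧ ((∃t B(t)) ∨ (∃s H(s)))
Extract every quantifier outward, since the variables are now distinct and don't occur free across branches:
  ∀n ∃t ∃s (H(n) ∧ (B(t) ∨ H(s)))

∀n ∃t ∃s (H(n) ∧ (B(t) ∨ H(s)))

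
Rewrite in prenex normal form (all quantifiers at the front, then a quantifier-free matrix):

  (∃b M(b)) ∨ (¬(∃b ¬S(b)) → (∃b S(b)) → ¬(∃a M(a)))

∃b ∃v ∀u1 ∀a (M(b) ∨ ¬S(v) ∨ ¬S(u1) ∨ ¬M(a))

Eliminate → and ↔ using ¬ and ∨.
  (∃b M(b)) ∨ ¬¬(∃b ¬S(b)) ∨ ¬(∃b S(b)) ∨ ¬(∃a M(a))
Move each ¬ inward, flipping quantifiers it crosses:
  (∃b M(b)) ∨ (∃b ¬S(b)) ∨ (∀b ¬S(b)) ∨ (∀a ¬M(a))
Give each quantifier a distinct variable: b↦v, b↦u1.
  (∃b M(b)) ∨ (∃v ¬S(v)) ∨ (∀u1 ¬S(u1)) ∨ (∀a ¬M(a))
Finally move all quantifiers to the prefix:
  ∃b ∃v ∀u1 ∀a (M(b) ∨ ¬S(v) ∨ ¬S(u1) ∨ ¬M(a))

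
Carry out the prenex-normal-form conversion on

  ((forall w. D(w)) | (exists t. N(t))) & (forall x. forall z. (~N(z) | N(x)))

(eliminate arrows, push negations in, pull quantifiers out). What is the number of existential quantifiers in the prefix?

1

All bound variables are already distinct, so no renaming is needed.
Pull the quantifiers to the front (each side's bound variable is not free in the other side):
  forall w. exists t. forall x. forall z. ((D(w) | N(t)) & (~N(z) | N(x)))
The prefix is forall w exists t forall x forall z: 3 universal, 1 existential.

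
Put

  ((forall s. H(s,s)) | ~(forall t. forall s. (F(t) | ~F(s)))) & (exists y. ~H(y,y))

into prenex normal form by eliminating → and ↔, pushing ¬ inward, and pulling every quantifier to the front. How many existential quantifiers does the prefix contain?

Move each ¬ inward, flipping quantifiers it crosses:
  ((forall s. H(s,s)) | (exists t. exists s. (~F(t) & F(s)))) & (exists y. ~H(y,y))
Standardize variables apart so no two quantifiers bind the same name: s↦p.
  ((forall s. H(s,s)) | (exists t. exists p. (~F(t) & F(p)))) & (exists y. ~H(y,y))
Extract every quantifier outward, since the variables are now distinct and don't occur free across branches:
  forall s. exists t. exists p. exists y. ((H(s,s) | ~F(t) & F(p)) & ~H(y,y))
The prefix is forall s exists t exists p exists y: 1 universal, 3 existential.

3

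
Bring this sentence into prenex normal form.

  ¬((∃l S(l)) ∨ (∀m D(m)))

∀l ∃m (¬S(l) ∧ ¬D(m))

Move each ¬ inward, flipping quantifiers it crosses:
  (∀l ¬S(l)) ∧ (∃m ¬D(m))
Extract every quantifier outward, since the variables are now distinct and don't occur free across branches:
  ∀l ∃m (¬S(l) ∧ ¬D(m))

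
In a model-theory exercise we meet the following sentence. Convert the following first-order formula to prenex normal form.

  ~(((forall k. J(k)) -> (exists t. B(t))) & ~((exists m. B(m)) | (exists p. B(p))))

forall k. forall t. exists m. exists p. (J(k) & ~B(t) | B(m) | B(p))

Eliminate → and ↔ using ¬ and ∨.
  ~((~(forall k. J(k)) | (exists t. B(t))) & ~((exists m. B(m)) | (exists p. B(p))))
Move each ¬ inward, flipping quantifiers it crosses:
  (forall k. J(k)) & (forall t. ~B(t)) | (exists m. B(m)) | (exists p. B(p))
Extract every quantifier outward, since the variables are now distinct and don't occur free across branches:
  forall k. forall t. exists m. exists p. (J(k) & ~B(t) | B(m) | B(p))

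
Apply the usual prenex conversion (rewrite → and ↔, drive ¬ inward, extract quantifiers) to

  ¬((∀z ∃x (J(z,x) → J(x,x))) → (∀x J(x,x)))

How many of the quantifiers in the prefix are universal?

Rewrite implications/biconditionals: A → B as ¬A ∨ B.
  ¬(¬(∀z ∃x (¬J(z,x) ∨ J(x,x))) ∨ (∀x J(x,x)))
Push ¬ through the quantifiers and connectives to reach negation normal form:
  (∀z ∃x (¬J(z,x) ∨ J(x,x))) ∧ (∃x ¬J(x,x))
Rename bound variables to avoid capture: x↦r.
  (∀z ∃x (¬J(z,x) ∨ J(x,x))) ∧ (∃r ¬J(r,r))
Finally move all quantifiers to the prefix:
  ∀z ∃x ∃r ((¬J(z,x) ∨ J(x,x)) ∧ ¬J(r,r))
The prefix is ∀z ∃x ∃r: 1 universal, 2 existential.

1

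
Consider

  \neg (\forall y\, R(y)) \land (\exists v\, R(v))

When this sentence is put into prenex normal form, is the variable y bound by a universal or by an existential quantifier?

Drive negations inward (¬∀x A ≡ ∃x ¬A, ¬∃x A ≡ ∀x ¬A, De Morgan for ∧/∨):
  (\exists y\, \neg R(y)) \land (\exists v\, R(v))
Finally move all quantifiers to the prefix:
  \exists y\, \exists v\, (\neg R(y) \land R(v))
The quantifier \forall y sits under an odd number of negations, so it flips to \exists y.

existential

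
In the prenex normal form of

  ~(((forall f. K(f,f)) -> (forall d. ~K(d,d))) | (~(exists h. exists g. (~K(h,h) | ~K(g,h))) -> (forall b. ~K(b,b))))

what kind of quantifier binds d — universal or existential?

Rewrite implications/biconditionals: A → B as ¬A ∨ B.
  ~(~(forall f. K(f,f)) | (forall d. ~K(d,d)) | ~~(exists h. exists g. (~K(h,h) | ~K(g,h))) | (forall b. ~K(b,b)))
Drive negations inward (¬∀x A ≡ ∃x ¬A, ¬∃x A ≡ ∀x ¬A, De Morgan for ∧/∨):
  (forall f. K(f,f)) & (exists d. K(d,d)) & (forall h. forall g. (K(h,h) & K(g,h))) & (exists b. K(b,b))
Extract every quantifier outward, since the variables are now distinct and don't occur free across branches:
  forall f. exists d. forall h. forall g. exists b. (K(f,f) & K(d,d) & K(h,h) & K(g,h) & K(b,b))
The quantifier forall d sits under an odd number of negations (counting the antecedent side of each →), so it flips to exists d.

existential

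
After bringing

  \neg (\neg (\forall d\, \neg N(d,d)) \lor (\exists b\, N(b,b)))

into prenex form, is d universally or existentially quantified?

universal

Move each ¬ inward, flipping quantifiers it crosses:
  (\forall d\, \neg N(d,d)) \land (\forall b\, \neg N(b,b))
All bound variables are already distinct, so no renaming is needed.
Finally move all quantifiers to the prefix:
  \forall d\, \forall b\, (\neg N(d,d) \land \neg N(b,b))
The quantifier \forall d sits under an even number of negations, so it remains universal.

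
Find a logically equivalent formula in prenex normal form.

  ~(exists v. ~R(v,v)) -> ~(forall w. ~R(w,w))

First replace A → B with ¬A ∨ B.
  ~~(exists v. ~R(v,v)) | ~(forall w. ~R(w,w))
Drive negations inward (¬∀x A ≡ ∃x ¬A, ¬∃x A ≡ ∀x ¬A, De Morgan for ∧/∨):
  (exists v. ~R(v,v)) | (exists w. R(w,w))
All bound variables are already distinct, so no renaming is needed.
Pull the quantifiers to the front (each side's bound variable is not free in the other side):
  exists v. exists w. (~R(v,v) | R(w,w))

exists v. exists w. (~R(v,v) | R(w,w))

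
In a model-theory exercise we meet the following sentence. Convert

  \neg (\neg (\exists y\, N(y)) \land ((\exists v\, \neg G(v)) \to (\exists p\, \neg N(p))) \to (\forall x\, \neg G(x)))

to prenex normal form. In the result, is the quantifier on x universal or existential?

existential

Eliminate → and ↔ using ¬ and ∨.
  \neg (\neg (\neg (\exists y\, N(y)) \land (\neg (\exists v\, \neg G(v)) \lor (\exists p\, \neg N(p)))) \lor (\forall x\, \neg G(x)))
Push ¬ through the quantifiers and connectives to reach negation normal form:
  (\forall y\, \neg N(y)) \land ((\forall v\, G(v)) \lor (\exists p\, \neg N(p))) \land (\exists x\, G(x))
All bound variables are already distinct, so no renaming is needed.
Extract every quantifier outward, since the variables are now distinct and don't occur free across branches:
  \forall y\, \forall v\, \exists p\, \exists x\, (\neg N(y) \land (G(v) \lor \neg N(p)) \land G(x))
The quantifier \forall x sits under an odd number of negations (counting the antecedent side of each →), so it flips to \exists x.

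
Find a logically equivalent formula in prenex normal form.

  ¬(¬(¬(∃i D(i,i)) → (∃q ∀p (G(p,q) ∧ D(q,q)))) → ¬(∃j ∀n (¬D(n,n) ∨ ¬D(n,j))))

∀i ∀q ∃p ∃j ∀n (¬D(i,i) ∧ (¬G(p,q) ∨ ¬D(q,q)) ∧ (¬D(n,n) ∨ ¬D(n,j)))

Rewrite implications/biconditionals: A → B as ¬A ∨ B.
  ¬(¬¬(¬¬(∃i D(i,i)) ∨ (∃q ∀p (G(p,q) ∧ D(q,q)))) ∨ ¬(∃j ∀n (¬D(n,n) ∨ ¬D(n,j))))
Push ¬ through the quantifiers and connectives to reach negation normal form:
  (∀i ¬D(i,i)) ∧ (∀q ∃p (¬G(p,q) ∨ ¬D(q,q))) ∧ (∃j ∀n (¬D(n,n) ∨ ¬D(n,j)))
All bound variables are already distinct, so no renaming is needed.
Pull the quantifiers to the front (each side's bound variable is not free in the other side):
  ∀i ∀q ∃p ∃j ∀n (¬D(i,i) ∧ (¬G(p,q) ∨ ¬D(q,q)) ∧ (¬D(n,n) ∨ ¬D(n,j)))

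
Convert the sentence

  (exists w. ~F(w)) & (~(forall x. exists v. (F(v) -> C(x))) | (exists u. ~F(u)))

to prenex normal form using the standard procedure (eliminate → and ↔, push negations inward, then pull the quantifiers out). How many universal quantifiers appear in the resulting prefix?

1

First replace A → B with ¬A ∨ B.
  (exists w. ~F(w)) & (~(forall x. exists v. (~F(v) | C(x))) | (exists u. ~F(u)))
Drive negations inward (¬∀x A ≡ ∃x ¬A, ¬∃x A ≡ ∀x ¬A, De Morgan for ∧/∨):
  (exists w. ~F(w)) & ((exists x. forall v. (F(v) & ~C(x))) | (exists u. ~F(u)))
All bound variables are already distinct, so no renaming is needed.
Finally move all quantifiers to the prefix:
  exists w. exists x. forall v. exists u. (~F(w) & (F(v) & ~C(x) | ~F(u)))
The prefix is exists w exists x forall v exists u: 1 universal, 3 existential.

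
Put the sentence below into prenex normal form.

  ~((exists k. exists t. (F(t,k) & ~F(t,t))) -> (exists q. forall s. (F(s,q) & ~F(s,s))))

First replace A → B with ¬A ∨ B.
  ~(~(exists k. exists t. (F(t,k) & ~F(t,t))) | (exists q. forall s. (F(s,q) & ~F(s,s))))
Drive negations inward (¬∀x A ≡ ∃x ¬A, ¬∃x A ≡ ∀x ¬A, De Morgan for ∧/∨):
  (exists k. exists t. (F(t,k) & ~F(t,t))) & (forall q. exists s. (~F(s,q) | F(s,s)))
Extract every quantifier outward, since the variables are now distinct and don't occur free across branches:
  exists k. exists t. forall q. exists s. (F(t,k) & ~F(t,t) & (~F(s,q) | F(s,s)))

exists k. exists t. forall q. exists s. (F(t,k) & ~F(t,t) & (~F(s,q) | F(s,s)))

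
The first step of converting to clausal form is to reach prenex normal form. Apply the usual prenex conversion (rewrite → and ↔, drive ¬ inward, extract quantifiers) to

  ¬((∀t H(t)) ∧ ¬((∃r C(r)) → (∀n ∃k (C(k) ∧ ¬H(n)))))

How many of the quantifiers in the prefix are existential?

2

Rewrite implications/biconditionals: A → B as ¬A ∨ B.
  ¬((∀t H(t)) ∧ ¬(¬(∃r C(r)) ∨ (∀n ∃k (C(k) ∧ ¬H(n)))))
Move each ¬ inward, flipping quantifiers it crosses:
  (∃t ¬H(t)) ∨ (∀r ¬C(r)) ∨ (∀n ∃k (C(k) ∧ ¬H(n)))
All bound variables are already distinct, so no renaming is needed.
Extract every quantifier outward, since the variables are now distinct and don't occur free across branches:
  ∃t ∀r ∀n ∃k (¬H(t) ∨ ¬C(r) ∨ C(k) ∧ ¬H(n))
The prefix is ∃t ∀r ∀n ∃k: 2 universal, 2 existential.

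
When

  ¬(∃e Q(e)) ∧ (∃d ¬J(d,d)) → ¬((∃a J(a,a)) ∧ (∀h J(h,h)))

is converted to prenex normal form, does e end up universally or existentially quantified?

Eliminate → and ↔ using ¬ and ∨.
  ¬(¬(∃e Q(e)) ∧ (∃d ¬J(d,d))) ∨ ¬((∃a J(a,a)) ∧ (∀h J(h,h)))
Drive negations inward (¬∀x A ≡ ∃x ¬A, ¬∃x A ≡ ∀x ¬A, De Morgan for ∧/∨):
  (∃e Q(e)) ∨ (∀d J(d,d)) ∨ (∀a ¬J(a,a)) ∨ (∃h ¬J(h,h))
Finally move all quantifiers to the prefix:
  ∃e ∀d ∀a ∃h (Q(e) ∨ J(d,d) ∨ ¬J(a,a) ∨ ¬J(h,h))
The quantifier ∃e sits under an even number of negations (counting the antecedent side of each →), so it remains existential.

existential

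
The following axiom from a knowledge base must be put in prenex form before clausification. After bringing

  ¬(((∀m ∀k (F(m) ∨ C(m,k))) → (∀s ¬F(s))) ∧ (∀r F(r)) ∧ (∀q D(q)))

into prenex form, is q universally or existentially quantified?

Rewrite implications/biconditionals: A → B as ¬A ∨ B.
  ¬((¬(∀m ∀k (F(m) ∨ C(m,k))) ∨ (∀s ¬F(s))) ∧ (∀r F(r)) ∧ (∀q D(q)))
Move each ¬ inward, flipping quantifiers it crosses:
  (∀m ∀k (F(m) ∨ C(m,k))) ∧ (∃s F(s)) ∨ (∃r ¬F(r)) ∨ (∃q ¬D(q))
All bound variables are already distinct, so no renaming is needed.
Finally move all quantifiers to the prefix:
  ∀m ∀k ∃s ∃r ∃q ((F(m) ∨ C(m,k)) ∧ F(s) ∨ ¬F(r) ∨ ¬D(q))
The quantifier ∀q sits under an odd number of negations (counting the antecedent side of each →), so it flips to ∃q.

existential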